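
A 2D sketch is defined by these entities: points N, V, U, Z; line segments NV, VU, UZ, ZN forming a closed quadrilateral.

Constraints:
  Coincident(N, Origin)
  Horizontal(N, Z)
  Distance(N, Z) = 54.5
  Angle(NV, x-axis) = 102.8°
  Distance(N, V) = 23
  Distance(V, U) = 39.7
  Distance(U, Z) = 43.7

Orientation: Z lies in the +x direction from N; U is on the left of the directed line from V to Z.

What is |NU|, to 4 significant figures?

48.96

Checks: |VU| = 39.70 ✓; |UZ| = 43.70 ✓.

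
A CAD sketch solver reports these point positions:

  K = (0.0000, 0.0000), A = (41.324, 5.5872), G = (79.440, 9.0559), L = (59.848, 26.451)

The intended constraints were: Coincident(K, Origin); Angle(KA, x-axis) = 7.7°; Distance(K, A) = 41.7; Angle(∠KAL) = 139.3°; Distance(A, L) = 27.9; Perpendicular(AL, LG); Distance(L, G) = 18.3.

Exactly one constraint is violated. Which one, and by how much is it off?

Distance(L, G) = 18.3 — off by 7.90.

K = (0.00, 0.00) ✓; KA at 7.700° ✓; |KA| = 41.70 ✓; ∠KAL = 139.3° ✓; |AL| = 27.90 ✓; ∠(AL, LG) = 90.00° ✓; |LG| = 26.20 ✗.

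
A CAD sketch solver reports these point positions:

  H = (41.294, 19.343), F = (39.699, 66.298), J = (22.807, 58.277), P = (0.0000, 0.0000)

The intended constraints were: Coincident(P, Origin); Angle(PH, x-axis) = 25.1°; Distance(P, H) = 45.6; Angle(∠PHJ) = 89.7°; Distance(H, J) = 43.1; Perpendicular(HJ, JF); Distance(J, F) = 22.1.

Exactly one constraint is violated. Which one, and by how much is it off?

Distance(J, F) = 22.1 — off by 3.40.

P = (0.00, 0.00) ✓; PH at 25.10° ✓; |PH| = 45.60 ✓; ∠PHJ = 89.70° ✓; |HJ| = 43.10 ✓; ∠(HJ, JF) = 90.00° ✓; |JF| = 18.70 ✗.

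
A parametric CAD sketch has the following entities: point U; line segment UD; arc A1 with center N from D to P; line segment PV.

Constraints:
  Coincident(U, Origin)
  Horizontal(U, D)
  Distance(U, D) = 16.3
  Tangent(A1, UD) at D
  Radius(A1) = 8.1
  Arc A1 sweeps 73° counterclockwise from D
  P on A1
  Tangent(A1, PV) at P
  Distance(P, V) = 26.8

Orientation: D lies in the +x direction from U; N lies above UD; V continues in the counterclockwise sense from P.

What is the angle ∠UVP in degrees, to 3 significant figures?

28.5°

U is at the origin; U and D share the same y with |UD| = 16.3 and D on the +x side, so D = (16.3, 0.00). Tangency of A1 to UD means the radius ND is perpendicular to UD, so N = D + (0, 8.1) = (16.3, 8.10). On A1, D sits at bearing -90° from N; a 73° counterclockwise sweep puts P at bearing -17°, so P = N + 8.1·(cos -17°, sin -17°) = (24.0, 5.73). Since A1 is tangent to PV there, NP ⟂ PV, so PV runs along (−sin -17°, cos -17°); with |PV| = 26.8, V = (31.9, 31.4). Then cos ∠UVP = VU·VP / (|VU||VP|), giving 28.5°.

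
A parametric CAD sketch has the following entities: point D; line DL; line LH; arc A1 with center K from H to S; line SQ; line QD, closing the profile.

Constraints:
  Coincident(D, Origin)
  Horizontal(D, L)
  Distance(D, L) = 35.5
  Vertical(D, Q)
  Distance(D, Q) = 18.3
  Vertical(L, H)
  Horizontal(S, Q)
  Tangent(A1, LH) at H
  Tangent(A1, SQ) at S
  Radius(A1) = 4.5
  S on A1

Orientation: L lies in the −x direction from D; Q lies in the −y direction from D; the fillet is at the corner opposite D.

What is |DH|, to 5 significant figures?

38.088

The virtual corner opposite D is at (-35.500, -18.300). A1 meets LH tangentially, so KH is at right angles to LH and since A1 is tangent to SQ there, KS ⟂ SQ, with radius 4.5, so the center K sits 4.5 in from both sides at K = (-31.000, -13.800). That places the tangent points at H = (-35.500, -13.800) on LH and S = (-31.000, -18.300) on SQ. Then |DH| = |H − D| = 38.088.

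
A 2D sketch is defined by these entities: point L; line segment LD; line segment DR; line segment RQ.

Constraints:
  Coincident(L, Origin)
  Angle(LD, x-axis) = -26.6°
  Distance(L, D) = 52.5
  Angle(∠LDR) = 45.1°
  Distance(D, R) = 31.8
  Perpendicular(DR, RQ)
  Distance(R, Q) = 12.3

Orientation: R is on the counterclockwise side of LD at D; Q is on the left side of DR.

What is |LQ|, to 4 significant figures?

25.44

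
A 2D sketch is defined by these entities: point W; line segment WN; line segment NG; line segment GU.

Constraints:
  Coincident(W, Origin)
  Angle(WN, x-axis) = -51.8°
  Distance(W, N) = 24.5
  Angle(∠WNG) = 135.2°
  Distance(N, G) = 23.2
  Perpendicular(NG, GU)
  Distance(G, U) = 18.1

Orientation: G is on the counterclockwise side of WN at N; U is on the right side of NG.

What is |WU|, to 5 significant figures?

53.830

∠WNG = 135.2°, so NG runs at -51.8° + (180° − 135.2°) = -7.0000° from the x-axis; with |NG| = 23.2, G = N + 23.2·(cos -7.0000°, sin -7.0000°) = (38.178, -22.081). NG ⟂ GU; with |GU| = 18.1 on the right of NG, U = G + 18.1·(-0.12187, -0.99255) = (35.972, -40.046). Then |WU| = |U − W| = 53.830.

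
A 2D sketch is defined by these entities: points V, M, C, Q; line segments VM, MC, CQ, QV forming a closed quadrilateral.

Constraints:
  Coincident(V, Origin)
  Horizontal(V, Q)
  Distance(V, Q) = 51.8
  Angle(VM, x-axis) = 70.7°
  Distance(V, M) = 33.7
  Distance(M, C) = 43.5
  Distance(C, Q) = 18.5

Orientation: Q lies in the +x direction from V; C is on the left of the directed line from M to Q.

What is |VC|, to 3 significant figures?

55.7

V is at the origin; VQ is horizontal with |VQ| = 51.8 and Q in +x, so Q = (51.8, 0). VM runs at 70.7° with |VM| = 33.7, so M = (11.1, 31.8). C is determined by |MC| = 43.5 and |CQ| = 18.5 together: it lies at the intersection of circle(M, 43.5) and circle(Q, 18.5). With |MQ| = 51.6, the foot of the radical line on MQ is 40.8 from M and the perpendicular offset is √(43.5² − 40.8²) = 15.0. Taking the left-of-MQ solution: C = (52.5, 18.5).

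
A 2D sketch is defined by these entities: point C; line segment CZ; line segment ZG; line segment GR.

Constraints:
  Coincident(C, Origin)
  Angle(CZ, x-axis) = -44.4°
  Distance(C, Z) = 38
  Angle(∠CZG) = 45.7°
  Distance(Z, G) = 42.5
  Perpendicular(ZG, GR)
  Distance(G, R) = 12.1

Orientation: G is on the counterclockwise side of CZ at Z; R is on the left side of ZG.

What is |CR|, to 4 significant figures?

21.97

C is at the origin; CZ runs at -44.4° with length 38.0, so Z = 38.0·(cos -44.4°, sin -44.4°) = (27.15, -26.59). ∠CZG = 45.7°, so ZG runs at -44.4° + (180° − 45.7°) = 89.90° from the x-axis; with |ZG| = 42.5, G = Z + 42.5·(cos 89.90°, sin 89.90°) = (27.22, 15.91). ZG ⟂ GR; with |GR| = 12.1 on the left of ZG, R = G + 12.1·(-1.000, 0.001745) = (15.12, 15.93). Then |CR| = |R − C| = 21.97.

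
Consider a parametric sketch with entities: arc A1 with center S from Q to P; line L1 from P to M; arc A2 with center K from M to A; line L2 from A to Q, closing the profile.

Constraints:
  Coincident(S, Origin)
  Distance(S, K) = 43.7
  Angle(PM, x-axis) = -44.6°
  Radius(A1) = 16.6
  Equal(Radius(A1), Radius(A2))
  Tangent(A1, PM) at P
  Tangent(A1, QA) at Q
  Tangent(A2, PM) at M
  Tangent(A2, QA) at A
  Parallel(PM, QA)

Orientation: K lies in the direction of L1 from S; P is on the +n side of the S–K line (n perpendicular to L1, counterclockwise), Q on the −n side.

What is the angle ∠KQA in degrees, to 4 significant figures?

20.80°

The slot axis is L1's direction at -44.6°, so u = (cos -44.6°, sin -44.6°) = (0.7120, -0.7022) and n = (−sin -44.6°, cos -44.6°) = (0.7022, 0.7120). S is at the origin and K lies 43.7 along u from S, so K = 43.7·u = (31.12, -30.68). Tangency of A1 to both parallel lines with radius 16.6 puts P and Q at S ± 16.6·n: P = (11.66, 11.82), Q = (-11.66, -11.82). Equal radii place M and A the same way about K: M = K + 16.6·n = (42.77, -18.86), A = K − 16.6·n = (19.46, -42.50). Then cos ∠KQA = QK·QA / (|QK||QA|), giving 20.80°.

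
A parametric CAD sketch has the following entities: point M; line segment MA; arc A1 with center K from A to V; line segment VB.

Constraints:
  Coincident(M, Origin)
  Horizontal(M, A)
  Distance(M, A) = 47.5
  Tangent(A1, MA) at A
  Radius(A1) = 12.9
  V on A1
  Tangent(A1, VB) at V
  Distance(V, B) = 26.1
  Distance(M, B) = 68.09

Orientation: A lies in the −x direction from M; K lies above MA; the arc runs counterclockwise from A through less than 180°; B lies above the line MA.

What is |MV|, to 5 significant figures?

43.086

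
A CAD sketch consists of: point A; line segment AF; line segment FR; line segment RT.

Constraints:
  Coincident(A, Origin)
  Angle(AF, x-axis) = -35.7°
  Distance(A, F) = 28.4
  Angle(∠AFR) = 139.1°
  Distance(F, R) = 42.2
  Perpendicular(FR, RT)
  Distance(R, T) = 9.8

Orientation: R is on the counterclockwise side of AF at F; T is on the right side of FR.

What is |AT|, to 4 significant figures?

69.71

A is at the origin; AF runs at -35.7° with length 28.4, so F = 28.4·(cos -35.7°, sin -35.7°) = (23.06, -16.57). ∠AFR = 139.1°, so FR runs at -35.7° + (180° − 139.1°) = 5.200° from the x-axis; with |FR| = 42.2, R = F + 42.2·(cos 5.200°, sin 5.200°) = (65.09, -12.75). FR is perpendicular to RT; with |RT| = 9.8 on the right of FR, T = R + 9.8·(0.09063, -0.9959) = (65.98, -22.51). Then |AT| = |T − A| = 69.71.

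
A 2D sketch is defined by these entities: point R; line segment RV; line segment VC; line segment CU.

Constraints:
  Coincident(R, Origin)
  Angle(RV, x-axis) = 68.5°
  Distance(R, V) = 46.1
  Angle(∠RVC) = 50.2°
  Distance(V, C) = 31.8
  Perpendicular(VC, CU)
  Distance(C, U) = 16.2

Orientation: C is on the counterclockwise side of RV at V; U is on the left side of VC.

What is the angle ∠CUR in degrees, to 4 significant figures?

173.2°

∠RVC = 50.2°, so VC runs at 68.5° + (180° − 50.2°) = 198.3° from the x-axis; with |VC| = 31.8, C = V + 31.8·(cos 198.3°, sin 198.3°) = (-13.30, 32.91). The perpendicularity gives CU at right angles to VC; with |CU| = 16.2 on the left of VC, U = C + 16.2·(0.3140, -0.9494) = (-8.209, 17.53). Then cos ∠CUR = UC·UR / (|UC||UR|), giving 173.2°.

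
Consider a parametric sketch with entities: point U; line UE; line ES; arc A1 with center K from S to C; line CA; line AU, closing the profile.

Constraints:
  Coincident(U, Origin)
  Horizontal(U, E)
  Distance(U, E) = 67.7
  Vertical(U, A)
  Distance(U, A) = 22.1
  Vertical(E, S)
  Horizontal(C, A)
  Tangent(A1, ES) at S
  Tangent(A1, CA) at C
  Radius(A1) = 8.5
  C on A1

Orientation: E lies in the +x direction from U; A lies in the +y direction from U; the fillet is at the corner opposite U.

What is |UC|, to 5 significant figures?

63.191

The virtual corner opposite U is at (67.700, 22.100). The tangent condition forces KS to be normal to ES and tangency of A1 to CA means the radius KC is perpendicular to CA, with radius 8.5, so the center K sits 8.5 in from both sides at K = (59.200, 13.600). That places the tangent points at S = (67.700, 13.600) on ES and C = (59.200, 22.100) on CA. Then |UC| = |C − U| = 63.191.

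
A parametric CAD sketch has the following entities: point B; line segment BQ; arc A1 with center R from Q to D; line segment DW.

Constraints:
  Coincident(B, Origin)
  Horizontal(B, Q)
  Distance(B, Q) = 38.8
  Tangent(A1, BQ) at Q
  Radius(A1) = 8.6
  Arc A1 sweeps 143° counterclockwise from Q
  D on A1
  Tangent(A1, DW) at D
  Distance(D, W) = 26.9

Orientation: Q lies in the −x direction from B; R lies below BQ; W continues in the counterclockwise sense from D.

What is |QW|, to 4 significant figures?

35.61

B is at the origin; BQ is horizontal with |BQ| = 38.8 and Q on the −x side, so Q = (-38.80, 0.000). Since A1 is tangent to BQ there, RQ ⟂ BQ, so R = Q + (0, -8.6) = (-38.80, -8.600). On A1, Q sits at bearing 90° from R; a 143° counterclockwise sweep puts D at bearing 233°, so D = R + 8.6·(cos 233°, sin 233°) = (-43.98, -15.47). A1 meets DW tangentially, so RD is at right angles to DW, so DW runs along (−sin 233°, cos 233°); with |DW| = 26.9, W = (-22.49, -31.66). Then |QW| = |W − Q| = 35.61.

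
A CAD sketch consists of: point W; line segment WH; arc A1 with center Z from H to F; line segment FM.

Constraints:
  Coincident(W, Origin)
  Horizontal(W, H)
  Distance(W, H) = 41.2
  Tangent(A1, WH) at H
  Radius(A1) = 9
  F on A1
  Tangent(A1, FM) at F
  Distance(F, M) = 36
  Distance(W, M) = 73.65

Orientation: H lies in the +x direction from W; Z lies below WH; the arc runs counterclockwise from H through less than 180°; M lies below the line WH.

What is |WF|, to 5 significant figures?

38.544

Checks: |ZF| = 9.000 ✓; ∠(ZF, FM) = 90.00° ✓; |FM| = 36.00 ✓; |WM| = 73.65 ✓.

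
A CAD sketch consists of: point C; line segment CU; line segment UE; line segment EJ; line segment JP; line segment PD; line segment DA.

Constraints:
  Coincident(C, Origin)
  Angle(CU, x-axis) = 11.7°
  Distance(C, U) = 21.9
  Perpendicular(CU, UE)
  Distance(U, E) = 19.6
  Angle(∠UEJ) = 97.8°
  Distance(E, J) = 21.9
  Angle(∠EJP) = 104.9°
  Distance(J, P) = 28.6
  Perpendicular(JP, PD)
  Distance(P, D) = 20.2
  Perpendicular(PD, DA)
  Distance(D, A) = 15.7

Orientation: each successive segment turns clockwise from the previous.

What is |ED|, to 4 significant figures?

34.24

∠EJP = 104.9° gives JP at 124.4° from the x-axis; with |JP| = 28.6, P = (-11.38, 1.536). JP is perpendicular to PD, so PD runs at 34.40°; with |PD| = 20.2, D = (5.285, 12.95). Then |ED| = |D − E| = 34.24.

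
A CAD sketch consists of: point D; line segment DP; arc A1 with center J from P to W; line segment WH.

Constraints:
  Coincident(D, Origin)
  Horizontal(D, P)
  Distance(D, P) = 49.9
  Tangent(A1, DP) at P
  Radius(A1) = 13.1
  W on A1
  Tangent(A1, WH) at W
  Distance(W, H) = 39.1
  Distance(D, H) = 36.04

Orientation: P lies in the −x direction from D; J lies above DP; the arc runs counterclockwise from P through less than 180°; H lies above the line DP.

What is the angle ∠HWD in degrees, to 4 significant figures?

53.86°

D is at the origin; DP is horizontal with |DP| = 49.9 and P on the −x side, so P = (-49.90, 0.000). Since A1 is tangent to DP there, JP ⟂ DP, so J = P + (0, 13.1) = (-49.90, 13.10). Since JW ⟂ WH (tangency), |JH| = √(13.1² + 39.1²) = 41.24 regardless of where W sits on A1. So H lies on both circle(D, 36.04) and circle(J, 41.24); the above-DP intersection is H = (-13.92, 33.24). W is the foot of the tangent from H: W = (-40.20, 4.294).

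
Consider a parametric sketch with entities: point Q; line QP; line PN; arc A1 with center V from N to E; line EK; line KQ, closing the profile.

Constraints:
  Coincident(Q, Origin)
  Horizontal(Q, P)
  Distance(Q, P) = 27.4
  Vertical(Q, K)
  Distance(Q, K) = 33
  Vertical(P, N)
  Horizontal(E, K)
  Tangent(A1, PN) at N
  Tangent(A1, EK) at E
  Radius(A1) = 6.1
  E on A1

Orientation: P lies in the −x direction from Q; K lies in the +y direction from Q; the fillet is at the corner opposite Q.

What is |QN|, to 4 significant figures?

38.40

Q is at the origin; Q and P share the same y with |QP| = 27.4 and P on the −x side, so P = (-27.40, 0.000). QK is vertical with |QK| = 33.0 and K on the +y side, so K = (0.000, 33.00). The virtual corner opposite Q is at (-27.40, 33.00). The tangent condition forces VN to be normal to PN and the tangent condition forces VE to be normal to EK, with radius 6.1, so the center V sits 6.1 in from both sides at V = (-21.30, 26.90). That places the tangent points at N = (-27.40, 26.90) on PN and E = (-21.30, 33.00) on EK. Then |QN| = |N − Q| = 38.40.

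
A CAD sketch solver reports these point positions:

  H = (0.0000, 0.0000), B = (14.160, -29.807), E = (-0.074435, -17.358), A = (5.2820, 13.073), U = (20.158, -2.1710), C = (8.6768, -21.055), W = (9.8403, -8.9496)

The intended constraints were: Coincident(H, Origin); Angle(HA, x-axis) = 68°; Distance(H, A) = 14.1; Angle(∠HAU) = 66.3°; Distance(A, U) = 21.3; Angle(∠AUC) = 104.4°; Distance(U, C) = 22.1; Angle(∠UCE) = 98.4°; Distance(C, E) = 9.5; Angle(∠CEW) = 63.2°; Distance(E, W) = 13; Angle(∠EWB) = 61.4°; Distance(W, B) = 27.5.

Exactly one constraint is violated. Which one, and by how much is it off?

Distance(W, B) = 27.5 — off by 6.20.

H = (0.00, 0.00) ✓; HA at 68.00° ✓; |HA| = 14.10 ✓; ∠HAU = 66.30° ✓; |AU| = 21.30 ✓; ∠AUC = 104.4° ✓; |UC| = 22.10 ✓; ∠UCE = 98.40° ✓; |CE| = 9.500 ✓; ∠CEW = 63.20° ✓; |EW| = 13.00 ✓; ∠EWB = 61.40° ✓; |WB| = 21.30 ✗.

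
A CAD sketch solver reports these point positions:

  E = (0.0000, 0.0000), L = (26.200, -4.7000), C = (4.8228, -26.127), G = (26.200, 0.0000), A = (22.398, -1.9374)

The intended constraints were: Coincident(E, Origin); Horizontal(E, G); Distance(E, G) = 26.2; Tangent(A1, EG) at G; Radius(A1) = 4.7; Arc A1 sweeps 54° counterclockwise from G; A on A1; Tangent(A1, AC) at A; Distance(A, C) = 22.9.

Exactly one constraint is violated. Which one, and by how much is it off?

Distance(A, C) = 22.9 — off by 7.00.

E = (0.00, 0.00) ✓; E.y = 0.00, G.y = 0.00 ✓; |EG| = 26.20 ✓; ∠(LG, GE) = 90.00° ✓; |LG| = 4.700 ✓; bearing(L→A) − bearing(L→G) = 54.00° ✓; |LA| = 4.700 ✓; ∠(LA, AC) = 90.00° ✓; |AC| = 29.90 ✗.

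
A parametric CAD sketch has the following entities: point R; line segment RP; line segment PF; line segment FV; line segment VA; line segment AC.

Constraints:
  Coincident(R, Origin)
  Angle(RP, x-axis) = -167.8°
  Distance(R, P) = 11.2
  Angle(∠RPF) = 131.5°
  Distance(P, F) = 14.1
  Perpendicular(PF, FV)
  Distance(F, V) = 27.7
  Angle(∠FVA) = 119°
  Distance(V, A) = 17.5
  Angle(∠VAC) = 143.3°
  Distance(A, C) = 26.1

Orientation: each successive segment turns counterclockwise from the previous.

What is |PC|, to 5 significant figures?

42.441

R is at the origin; RP runs at -167.8° with length 11.2, so P = (-10.947, -2.3668). ∠RPF = 131.5° gives PF at -119.30° from the x-axis; with |PF| = 14.1, F = (-17.847, -14.663). The perpendicularity gives FV at right angles to PF, so FV runs at -29.300°; with |FV| = 27.7, V = (6.3090, -28.219). ∠FVA = 119.0° gives VA at 31.700° from the x-axis; with |VA| = 17.5, A = (21.198, -19.023). ∠VAC = 143.3° gives AC at 68.400° from the x-axis; with |AC| = 26.1, C = (30.806, 5.2440). Then |PC| = |C − P| = 42.441.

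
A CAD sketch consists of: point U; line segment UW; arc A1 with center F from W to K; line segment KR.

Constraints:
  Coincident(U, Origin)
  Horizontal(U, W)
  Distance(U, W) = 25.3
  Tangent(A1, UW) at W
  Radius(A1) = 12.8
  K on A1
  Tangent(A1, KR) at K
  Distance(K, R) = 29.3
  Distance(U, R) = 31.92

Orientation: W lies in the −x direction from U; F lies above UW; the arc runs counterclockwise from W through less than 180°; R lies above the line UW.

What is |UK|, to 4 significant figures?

15.58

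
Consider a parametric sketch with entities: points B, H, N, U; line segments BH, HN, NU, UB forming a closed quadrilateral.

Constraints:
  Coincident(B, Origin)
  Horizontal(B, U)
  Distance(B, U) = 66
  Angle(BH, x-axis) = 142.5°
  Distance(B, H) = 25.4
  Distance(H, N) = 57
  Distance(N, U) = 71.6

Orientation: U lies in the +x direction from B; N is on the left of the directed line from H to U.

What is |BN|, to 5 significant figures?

59.044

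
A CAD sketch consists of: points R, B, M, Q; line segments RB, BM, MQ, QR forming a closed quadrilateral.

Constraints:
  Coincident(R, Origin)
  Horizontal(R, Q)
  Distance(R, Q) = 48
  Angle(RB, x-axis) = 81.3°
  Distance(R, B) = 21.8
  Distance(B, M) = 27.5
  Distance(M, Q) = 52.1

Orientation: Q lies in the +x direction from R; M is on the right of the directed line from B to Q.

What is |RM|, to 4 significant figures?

6.319

Checks: |BM| = 27.50 ✓; |MQ| = 52.10 ✓.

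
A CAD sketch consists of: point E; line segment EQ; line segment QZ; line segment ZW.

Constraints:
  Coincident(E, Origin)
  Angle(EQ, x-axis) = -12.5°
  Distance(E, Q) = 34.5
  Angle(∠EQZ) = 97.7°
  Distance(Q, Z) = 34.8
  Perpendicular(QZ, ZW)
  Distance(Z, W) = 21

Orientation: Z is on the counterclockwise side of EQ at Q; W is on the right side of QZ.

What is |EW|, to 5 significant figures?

67.823

E is at the origin; EQ runs at -12.5° with length 34.5, so Q = 34.5·(cos -12.5°, sin -12.5°) = (33.682, -7.4672). ∠EQZ = 97.7°, so QZ runs at -12.5° + (180° − 97.7°) = 69.800° from the x-axis; with |QZ| = 34.8, Z = Q + 34.8·(cos 69.800°, sin 69.800°) = (45.699, 25.192). QZ is perpendicular to ZW; with |ZW| = 21.0 on the right of QZ, W = Z + 21.0·(0.93849, -0.34530) = (65.407, 17.941). Then |EW| = |W − E| = 67.823.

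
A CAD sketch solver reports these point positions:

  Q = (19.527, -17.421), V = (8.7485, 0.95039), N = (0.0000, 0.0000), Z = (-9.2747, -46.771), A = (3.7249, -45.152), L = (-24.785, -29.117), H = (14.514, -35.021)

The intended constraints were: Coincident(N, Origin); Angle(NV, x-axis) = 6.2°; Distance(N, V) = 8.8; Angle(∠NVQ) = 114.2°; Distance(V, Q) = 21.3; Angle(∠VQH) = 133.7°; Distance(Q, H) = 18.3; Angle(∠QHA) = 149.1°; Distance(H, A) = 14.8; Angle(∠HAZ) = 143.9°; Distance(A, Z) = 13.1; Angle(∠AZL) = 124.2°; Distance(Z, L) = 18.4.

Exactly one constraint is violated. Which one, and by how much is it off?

Distance(Z, L) = 18.4 — off by 5.10.

N = (0.00, 0.00) ✓; NV at 6.200° ✓; |NV| = 8.800 ✓; ∠NVQ = 114.2° ✓; |VQ| = 21.30 ✓; ∠VQH = 133.7° ✓; |QH| = 18.30 ✓; ∠QHA = 149.1° ✓; |HA| = 14.80 ✓; ∠HAZ = 143.9° ✓; |AZ| = 13.10 ✓; ∠AZL = 124.2° ✓; |ZL| = 23.50 ✗.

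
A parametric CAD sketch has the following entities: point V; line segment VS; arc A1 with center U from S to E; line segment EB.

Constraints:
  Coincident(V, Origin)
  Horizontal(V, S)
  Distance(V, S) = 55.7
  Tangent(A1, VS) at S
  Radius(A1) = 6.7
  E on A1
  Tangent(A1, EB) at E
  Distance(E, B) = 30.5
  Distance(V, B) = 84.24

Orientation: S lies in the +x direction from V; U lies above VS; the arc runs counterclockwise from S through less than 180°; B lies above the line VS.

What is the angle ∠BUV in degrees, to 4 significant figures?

148.1°

Checks: |UE| = 6.700 ✓; ∠(UE, EB) = 90.00° ✓; |EB| = 30.50 ✓; |VB| = 84.24 ✓.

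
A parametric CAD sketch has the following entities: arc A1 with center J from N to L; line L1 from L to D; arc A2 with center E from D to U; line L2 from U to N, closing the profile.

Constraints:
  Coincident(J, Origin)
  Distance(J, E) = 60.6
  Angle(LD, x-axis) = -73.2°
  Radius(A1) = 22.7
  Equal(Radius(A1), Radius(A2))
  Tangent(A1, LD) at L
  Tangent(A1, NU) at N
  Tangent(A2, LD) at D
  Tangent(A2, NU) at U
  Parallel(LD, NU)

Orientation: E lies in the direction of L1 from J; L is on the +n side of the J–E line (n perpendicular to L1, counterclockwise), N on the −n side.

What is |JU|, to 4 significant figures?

64.71

The slot axis is L1's direction at -73.2°, so u = (cos -73.2°, sin -73.2°) = (0.2890, -0.9573) and n = (−sin -73.2°, cos -73.2°) = (0.9573, 0.2890). J is at the origin and E lies 60.6 along u from J, so E = 60.6·u = (17.52, -58.01). Tangency of A1 to both parallel lines with radius 22.7 puts L and N at J ± 22.7·n: L = (21.73, 6.561), N = (-21.73, -6.561). Equal radii place D and U the same way about E: D = E + 22.7·n = (39.25, -51.45), U = E − 22.7·n = (-4.216, -64.57). Then |JU| = |U − J| = 64.71.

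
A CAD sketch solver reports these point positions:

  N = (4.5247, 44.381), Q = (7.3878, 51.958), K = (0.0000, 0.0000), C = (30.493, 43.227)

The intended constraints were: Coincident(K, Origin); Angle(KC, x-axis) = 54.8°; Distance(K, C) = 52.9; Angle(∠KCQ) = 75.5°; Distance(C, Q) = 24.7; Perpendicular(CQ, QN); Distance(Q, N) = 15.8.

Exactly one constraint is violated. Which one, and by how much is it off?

Distance(Q, N) = 15.8 — off by 7.70.

K = (0.00, 0.00) ✓; KC at 54.80° ✓; |KC| = 52.90 ✓; ∠KCQ = 75.50° ✓; |CQ| = 24.70 ✓; ∠(CQ, QN) = 90.00° ✓; |QN| = 8.100 ✗.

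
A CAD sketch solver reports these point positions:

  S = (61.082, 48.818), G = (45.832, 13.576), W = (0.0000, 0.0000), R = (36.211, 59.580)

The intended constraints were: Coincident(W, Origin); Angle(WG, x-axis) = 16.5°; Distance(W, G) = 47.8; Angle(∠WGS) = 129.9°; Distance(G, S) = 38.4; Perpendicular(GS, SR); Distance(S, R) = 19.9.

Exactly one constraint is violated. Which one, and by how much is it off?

Distance(S, R) = 19.9 — off by 7.20.

W = (0.00, 0.00) ✓; WG at 16.50° ✓; |WG| = 47.80 ✓; ∠WGS = 129.9° ✓; |GS| = 38.40 ✓; ∠(GS, SR) = 90.00° ✓; |SR| = 27.10 ✗.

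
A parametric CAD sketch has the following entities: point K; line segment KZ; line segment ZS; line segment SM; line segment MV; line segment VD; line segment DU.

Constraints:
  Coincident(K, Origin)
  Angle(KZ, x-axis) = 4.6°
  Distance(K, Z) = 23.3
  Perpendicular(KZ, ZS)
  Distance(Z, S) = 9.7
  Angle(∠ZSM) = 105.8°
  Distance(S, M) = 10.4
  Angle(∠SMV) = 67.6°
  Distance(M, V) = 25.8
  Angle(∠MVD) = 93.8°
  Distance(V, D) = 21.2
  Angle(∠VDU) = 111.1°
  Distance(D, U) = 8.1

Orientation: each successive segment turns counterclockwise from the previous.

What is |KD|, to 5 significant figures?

39.328

∠SMV = 67.6° gives MV at -78.800° from the x-axis; with |MV| = 25.8, V = (17.256, -11.751). ∠MVD = 93.8° gives VD at 7.4000° from the x-axis; with |VD| = 21.2, D = (38.280, -9.0207). Then |KD| = |D − K| = 39.328.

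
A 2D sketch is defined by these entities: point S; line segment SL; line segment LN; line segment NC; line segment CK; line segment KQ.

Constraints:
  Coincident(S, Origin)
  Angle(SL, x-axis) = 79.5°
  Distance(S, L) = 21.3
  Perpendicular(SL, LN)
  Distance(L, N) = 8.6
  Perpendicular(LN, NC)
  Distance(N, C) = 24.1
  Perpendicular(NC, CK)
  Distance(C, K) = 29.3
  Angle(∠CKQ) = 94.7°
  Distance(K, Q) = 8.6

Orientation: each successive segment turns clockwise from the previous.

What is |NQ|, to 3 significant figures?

33.8

S is at the origin; SL runs at 79.5° with length 21.3, so L = (3.88, 20.9). SL is perpendicular to LN, so LN runs at -10.5°; with |LN| = 8.6, N = (12.3, 19.4). The perpendicularity gives NC at right angles to LN, so NC runs at -100°; with |NC| = 24.1, C = (7.95, -4.32). NC is perpendicular to CK, so CK runs at 170°; with |CK| = 29.3, K = (-20.9, 1.02). ∠CKQ = 94.7° gives KQ at 84.2° from the x-axis; with |KQ| = 8.6, Q = (-20.0, 9.58). Then |NQ| = |Q − N| = 33.8.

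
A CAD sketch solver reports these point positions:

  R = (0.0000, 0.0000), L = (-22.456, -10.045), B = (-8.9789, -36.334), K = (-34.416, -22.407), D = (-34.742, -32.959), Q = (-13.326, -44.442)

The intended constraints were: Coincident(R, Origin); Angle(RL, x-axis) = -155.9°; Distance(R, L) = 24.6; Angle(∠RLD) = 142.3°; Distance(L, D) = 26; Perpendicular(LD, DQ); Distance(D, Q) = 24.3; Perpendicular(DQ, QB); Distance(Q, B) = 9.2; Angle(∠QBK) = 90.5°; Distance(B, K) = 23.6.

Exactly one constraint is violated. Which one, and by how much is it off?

Distance(B, K) = 23.6 — off by 5.40.

R = (0.00, 0.00) ✓; RL at -155.9° ✓; |RL| = 24.60 ✓; ∠RLD = 142.3° ✓; |LD| = 26.00 ✓; ∠(LD, DQ) = 90.00° ✓; |DQ| = 24.30 ✓; ∠(DQ, QB) = 90.00° ✓; |QB| = 9.200 ✓; ∠QBK = 90.50° ✓; |BK| = 29.00 ✗.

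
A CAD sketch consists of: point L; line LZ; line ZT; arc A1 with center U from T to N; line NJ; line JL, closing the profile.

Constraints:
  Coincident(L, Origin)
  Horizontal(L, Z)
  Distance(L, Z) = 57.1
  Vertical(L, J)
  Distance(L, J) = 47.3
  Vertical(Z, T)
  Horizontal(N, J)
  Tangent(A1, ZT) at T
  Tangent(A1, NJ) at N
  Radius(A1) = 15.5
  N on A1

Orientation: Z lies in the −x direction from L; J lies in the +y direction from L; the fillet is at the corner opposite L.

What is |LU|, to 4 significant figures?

52.36

L is at the origin; L and Z share the same y with |LZ| = 57.1 and Z on the −x side, so Z = (-57.10, 0.000). LJ is vertical with |LJ| = 47.3 and J on the +y side, so J = (0.000, 47.30). The virtual corner opposite L is at (-57.10, 47.30). Since A1 is tangent to ZT there, UT ⟂ ZT and since A1 is tangent to NJ there, UN ⟂ NJ, with radius 15.5, so the center U sits 15.5 in from both sides at U = (-41.60, 31.80). Then |LU| = |U − L| = 52.36.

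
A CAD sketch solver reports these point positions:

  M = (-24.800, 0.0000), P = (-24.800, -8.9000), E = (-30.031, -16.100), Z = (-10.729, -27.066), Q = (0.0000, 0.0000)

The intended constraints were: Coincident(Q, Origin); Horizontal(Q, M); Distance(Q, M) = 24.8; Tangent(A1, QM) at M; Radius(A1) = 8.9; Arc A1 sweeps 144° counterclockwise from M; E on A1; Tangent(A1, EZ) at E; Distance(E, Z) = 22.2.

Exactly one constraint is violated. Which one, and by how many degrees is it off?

Tangent(A1, EZ) at E — off by 6.40°.

Q = (0.00, 0.00) ✓; Q.y = 0.00, M.y = 0.00 ✓; |QM| = 24.80 ✓; ∠(PM, MQ) = 90.00° ✓; |PM| = 8.900 ✓; bearing(P→E) − bearing(P→M) = 144.0° ✓; |PE| = 8.900 ✓; ∠(PE, EZ) = 83.60° ✗; |EZ| = 22.20 ✓.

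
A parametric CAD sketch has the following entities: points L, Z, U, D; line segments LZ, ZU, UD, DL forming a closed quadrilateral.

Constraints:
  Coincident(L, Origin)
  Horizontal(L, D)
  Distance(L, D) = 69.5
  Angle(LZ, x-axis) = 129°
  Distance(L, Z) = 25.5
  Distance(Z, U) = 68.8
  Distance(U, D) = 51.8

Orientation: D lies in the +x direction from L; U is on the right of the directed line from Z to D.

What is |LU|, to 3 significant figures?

43.3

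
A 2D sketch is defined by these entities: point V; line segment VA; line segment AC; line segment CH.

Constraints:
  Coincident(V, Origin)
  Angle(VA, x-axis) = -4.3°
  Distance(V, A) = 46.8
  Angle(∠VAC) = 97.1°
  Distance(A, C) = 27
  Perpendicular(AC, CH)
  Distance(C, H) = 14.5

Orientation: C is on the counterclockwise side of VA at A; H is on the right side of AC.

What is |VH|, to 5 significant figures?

69.200

V is at the origin; VA runs at -4.3° with length 46.8, so A = 46.8·(cos -4.3°, sin -4.3°) = (46.668, -3.5090). ∠VAC = 97.1°, so AC runs at -4.3° + (180° − 97.1°) = 78.600° from the x-axis; with |AC| = 27.0, C = A + 27.0·(cos 78.600°, sin 78.600°) = (52.005, 22.958). AC is perpendicular to CH; with |CH| = 14.5 on the right of AC, H = C + 14.5·(0.98027, -0.19766) = (66.219, 20.092). Then |VH| = |H − V| = 69.200.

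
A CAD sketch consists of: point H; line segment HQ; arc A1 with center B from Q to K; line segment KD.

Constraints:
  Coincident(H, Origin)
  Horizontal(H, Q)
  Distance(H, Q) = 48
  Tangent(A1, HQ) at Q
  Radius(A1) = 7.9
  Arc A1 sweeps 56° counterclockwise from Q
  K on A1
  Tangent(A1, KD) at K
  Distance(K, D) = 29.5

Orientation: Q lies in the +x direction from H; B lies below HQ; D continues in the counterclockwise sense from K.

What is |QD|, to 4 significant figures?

36.22

H is at the origin; HQ is horizontal with |HQ| = 48.0 and Q on the +x side, so Q = (48.00, 0.000). Tangency of A1 to HQ means the radius BQ is perpendicular to HQ, so B = Q + (0, -7.9) = (48.00, -7.900). On A1, Q sits at bearing 90° from B; a 56° counterclockwise sweep puts K at bearing 146°, so K = B + 7.9·(cos 146°, sin 146°) = (41.45, -3.482). Tangency of A1 to KD means the radius BK is perpendicular to KD, so KD runs along (−sin 146°, cos 146°); with |KD| = 29.5, D = (24.95, -27.94). Then |QD| = |D − Q| = 36.22.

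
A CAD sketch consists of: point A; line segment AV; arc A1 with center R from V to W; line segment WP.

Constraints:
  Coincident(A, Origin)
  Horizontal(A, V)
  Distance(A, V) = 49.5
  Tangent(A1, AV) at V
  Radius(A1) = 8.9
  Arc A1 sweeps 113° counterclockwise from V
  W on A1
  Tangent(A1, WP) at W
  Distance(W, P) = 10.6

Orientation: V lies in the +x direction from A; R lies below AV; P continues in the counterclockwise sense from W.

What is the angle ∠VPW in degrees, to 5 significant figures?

33.371°

A is at the origin; A and V share the same y with |AV| = 49.5 and V on the +x side, so V = (49.500, 0.0000). The tangent condition forces RV to be normal to AV, so R = V + (0, -8.9) = (49.500, -8.9000). On A1, V sits at bearing 90° from R; a 113° counterclockwise sweep puts W at bearing 203°, so W = R + 8.9·(cos 203°, sin 203°) = (41.308, -12.378). A1 meets WP tangentially, so RW is at right angles to WP, so WP runs along (−sin 203°, cos 203°); with |WP| = 10.6, P = (45.449, -22.135). Then cos ∠VPW = PV·PW / (|PV||PW|), giving 33.371°.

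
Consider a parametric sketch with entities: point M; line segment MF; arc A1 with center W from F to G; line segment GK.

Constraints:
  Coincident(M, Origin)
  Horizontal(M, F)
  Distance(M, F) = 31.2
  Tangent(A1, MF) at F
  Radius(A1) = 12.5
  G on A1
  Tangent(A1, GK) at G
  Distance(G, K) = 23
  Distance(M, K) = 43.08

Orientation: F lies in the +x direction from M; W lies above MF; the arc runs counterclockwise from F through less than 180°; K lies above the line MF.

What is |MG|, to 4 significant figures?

45.09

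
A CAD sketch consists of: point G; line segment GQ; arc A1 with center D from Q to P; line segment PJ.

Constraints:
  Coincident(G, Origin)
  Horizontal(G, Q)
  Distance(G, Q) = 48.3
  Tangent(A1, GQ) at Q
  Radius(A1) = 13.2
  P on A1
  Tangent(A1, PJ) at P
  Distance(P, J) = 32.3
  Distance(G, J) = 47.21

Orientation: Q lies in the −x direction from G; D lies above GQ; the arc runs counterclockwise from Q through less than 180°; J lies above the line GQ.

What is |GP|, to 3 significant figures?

36.9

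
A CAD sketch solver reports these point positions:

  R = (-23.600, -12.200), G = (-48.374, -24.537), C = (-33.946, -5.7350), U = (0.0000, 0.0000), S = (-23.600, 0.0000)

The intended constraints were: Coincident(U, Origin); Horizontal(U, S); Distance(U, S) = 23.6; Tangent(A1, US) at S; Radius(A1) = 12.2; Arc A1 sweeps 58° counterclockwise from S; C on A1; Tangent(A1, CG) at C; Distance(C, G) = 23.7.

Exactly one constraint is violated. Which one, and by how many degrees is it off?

Tangent(A1, CG) at C — off by 5.50°.

U = (0.00, 0.00) ✓; U.y = 0.00, S.y = 0.00 ✓; |US| = 23.60 ✓; ∠(RS, SU) = 90.00° ✓; |RS| = 12.20 ✓; bearing(R→C) − bearing(R→S) = 58.00° ✓; |RC| = 12.20 ✓; ∠(RC, CG) = 95.50° ✗; |CG| = 23.70 ✓.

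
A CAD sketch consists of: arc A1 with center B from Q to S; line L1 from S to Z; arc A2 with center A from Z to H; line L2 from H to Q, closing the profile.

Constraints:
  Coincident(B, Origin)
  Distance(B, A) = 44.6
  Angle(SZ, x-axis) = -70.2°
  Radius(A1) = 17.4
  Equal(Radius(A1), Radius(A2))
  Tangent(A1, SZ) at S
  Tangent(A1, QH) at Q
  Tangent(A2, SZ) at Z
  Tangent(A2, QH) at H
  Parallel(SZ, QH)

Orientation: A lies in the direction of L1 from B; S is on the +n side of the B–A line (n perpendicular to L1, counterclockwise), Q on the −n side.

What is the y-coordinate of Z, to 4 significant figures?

-36.07

The slot axis is L1's direction at -70.2°, so u = (cos -70.2°, sin -70.2°) = (0.3387, -0.9409) and n = (−sin -70.2°, cos -70.2°) = (0.9409, 0.3387). B is at the origin and A lies 44.6 along u from B, so A = 44.6·u = (15.11, -41.96). Tangency of A1 to both parallel lines with radius 17.4 puts S and Q at B ± 17.4·n: S = (16.37, 5.894), Q = (-16.37, -5.894). Equal radii place Z and H the same way about A: Z = A + 17.4·n = (31.48, -36.07), H = A − 17.4·n = (-1.264, -47.86). So Z.y = -36.07.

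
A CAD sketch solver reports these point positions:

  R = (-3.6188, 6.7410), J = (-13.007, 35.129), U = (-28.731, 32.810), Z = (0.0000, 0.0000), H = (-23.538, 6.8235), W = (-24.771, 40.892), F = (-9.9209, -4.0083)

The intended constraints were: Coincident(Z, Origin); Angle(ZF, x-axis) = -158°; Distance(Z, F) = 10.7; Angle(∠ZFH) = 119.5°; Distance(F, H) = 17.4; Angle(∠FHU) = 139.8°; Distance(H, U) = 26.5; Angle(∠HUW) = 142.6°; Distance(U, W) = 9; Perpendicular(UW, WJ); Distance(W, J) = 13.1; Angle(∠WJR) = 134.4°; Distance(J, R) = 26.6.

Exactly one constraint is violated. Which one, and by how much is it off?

Distance(J, R) = 26.6 — off by 3.30.

Z = (0.00, 0.00) ✓; ZF at -158.0° ✓; |ZF| = 10.70 ✓; ∠ZFH = 119.5° ✓; |FH| = 17.40 ✓; ∠FHU = 139.8° ✓; |HU| = 26.50 ✓; ∠HUW = 142.6° ✓; |UW| = 9.000 ✓; ∠(UW, WJ) = 90.00° ✓; |WJ| = 13.10 ✓; ∠WJR = 134.4° ✓; |JR| = 29.90 ✗.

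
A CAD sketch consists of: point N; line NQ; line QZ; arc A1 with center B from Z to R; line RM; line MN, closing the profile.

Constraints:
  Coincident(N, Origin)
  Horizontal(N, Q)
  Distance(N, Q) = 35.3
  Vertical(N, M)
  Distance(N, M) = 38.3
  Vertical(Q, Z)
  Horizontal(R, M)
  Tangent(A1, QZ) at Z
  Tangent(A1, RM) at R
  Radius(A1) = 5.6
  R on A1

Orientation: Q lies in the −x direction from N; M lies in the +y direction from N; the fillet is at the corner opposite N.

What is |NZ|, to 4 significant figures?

48.12

N is at the origin; N and Q share the same y with |NQ| = 35.3 and Q on the −x side, so Q = (-35.30, 0.000). NM is vertical with |NM| = 38.3 and M on the +y side, so M = (0.000, 38.30). The virtual corner opposite N is at (-35.30, 38.30). Since A1 is tangent to QZ there, BZ ⟂ QZ and tangency of A1 to RM means the radius BR is perpendicular to RM, with radius 5.6, so the center B sits 5.6 in from both sides at B = (-29.70, 32.70). That places the tangent points at Z = (-35.30, 32.70) on QZ and R = (-29.70, 38.30) on RM. Then |NZ| = |Z − N| = 48.12.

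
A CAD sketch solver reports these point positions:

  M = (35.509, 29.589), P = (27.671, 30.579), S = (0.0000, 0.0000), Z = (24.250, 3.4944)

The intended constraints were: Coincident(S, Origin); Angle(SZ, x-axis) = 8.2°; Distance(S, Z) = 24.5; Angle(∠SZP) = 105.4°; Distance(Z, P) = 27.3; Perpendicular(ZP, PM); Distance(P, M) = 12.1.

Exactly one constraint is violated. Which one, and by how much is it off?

Distance(P, M) = 12.1 — off by 4.20.

S = (0.00, 0.00) ✓; SZ at 8.200° ✓; |SZ| = 24.50 ✓; ∠SZP = 105.4° ✓; |ZP| = 27.30 ✓; ∠(ZP, PM) = 90.00° ✓; |PM| = 7.900 ✗.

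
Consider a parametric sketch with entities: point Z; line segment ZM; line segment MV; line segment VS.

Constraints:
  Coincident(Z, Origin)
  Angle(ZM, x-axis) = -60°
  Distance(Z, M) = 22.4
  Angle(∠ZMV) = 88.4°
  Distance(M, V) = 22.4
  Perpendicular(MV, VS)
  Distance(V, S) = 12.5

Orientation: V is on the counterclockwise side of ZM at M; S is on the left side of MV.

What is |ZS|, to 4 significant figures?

23.92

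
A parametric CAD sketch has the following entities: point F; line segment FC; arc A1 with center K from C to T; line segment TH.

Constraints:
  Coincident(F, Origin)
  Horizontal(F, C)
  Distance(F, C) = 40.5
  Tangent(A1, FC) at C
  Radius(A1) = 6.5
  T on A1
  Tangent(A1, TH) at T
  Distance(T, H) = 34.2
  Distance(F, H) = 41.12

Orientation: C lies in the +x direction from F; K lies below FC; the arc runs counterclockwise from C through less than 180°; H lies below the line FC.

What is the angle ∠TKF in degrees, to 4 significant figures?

14.16°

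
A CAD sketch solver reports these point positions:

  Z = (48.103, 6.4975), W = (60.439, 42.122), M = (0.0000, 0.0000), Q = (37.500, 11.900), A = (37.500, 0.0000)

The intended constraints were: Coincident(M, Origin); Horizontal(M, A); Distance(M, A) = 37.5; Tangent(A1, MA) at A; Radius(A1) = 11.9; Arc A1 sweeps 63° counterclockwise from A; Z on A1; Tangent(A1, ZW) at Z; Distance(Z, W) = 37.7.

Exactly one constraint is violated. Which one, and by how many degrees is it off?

Tangent(A1, ZW) at Z — off by 7.90°.

M = (0.00, 0.00) ✓; M.y = 0.00, A.y = 0.00 ✓; |MA| = 37.50 ✓; ∠(QA, AM) = 90.00° ✓; |QA| = 11.90 ✓; bearing(Q→Z) − bearing(Q→A) = 63.00° ✓; |QZ| = 11.90 ✓; ∠(QZ, ZW) = 82.10° ✗; |ZW| = 37.70 ✓.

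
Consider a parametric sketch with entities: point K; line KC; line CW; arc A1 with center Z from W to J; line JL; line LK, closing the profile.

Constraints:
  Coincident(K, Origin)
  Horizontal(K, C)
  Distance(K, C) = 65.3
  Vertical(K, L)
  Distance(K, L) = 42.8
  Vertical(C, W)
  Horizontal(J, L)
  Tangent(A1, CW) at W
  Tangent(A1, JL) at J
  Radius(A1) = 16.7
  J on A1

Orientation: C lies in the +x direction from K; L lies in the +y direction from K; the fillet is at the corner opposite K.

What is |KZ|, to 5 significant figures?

55.165

K is at the origin; K and C share the same y with |KC| = 65.3 and C on the +x side, so C = (65.300, 0.0000). K and L share the same x with |KL| = 42.8 and L on the +y side, so L = (0.0000, 42.800). The virtual corner opposite K is at (65.300, 42.800). Tangency of A1 to CW means the radius ZW is perpendicular to CW and the tangent condition forces ZJ to be normal to JL, with radius 16.7, so the center Z sits 16.7 in from both sides at Z = (48.600, 26.100). Then |KZ| = |Z − K| = 55.165.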